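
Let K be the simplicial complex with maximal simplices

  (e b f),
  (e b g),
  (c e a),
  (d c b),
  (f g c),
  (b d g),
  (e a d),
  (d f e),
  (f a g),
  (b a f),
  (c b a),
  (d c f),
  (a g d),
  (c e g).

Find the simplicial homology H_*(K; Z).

H_0 = Z,  H_1 = Z^2,  H_2 = Z.

Order the vertices as a < b < c < d < e < f < g. Listing each simplex with vertices in this order, K has dimension 2 with simplices:

  0-simplices (7): a, b, c, d, e, f, g
  1-simplices (21): ab, ac, ad, ae, af, ag, bc, bd, be, bf, bg, cd, ce, cf, cg, de, df, dg, ef, eg, fg
  2-simplices (14): abc, abf, ace, ade, adg, afg, bcd, bdg, bef, beg, cdf, ceg, cfg, def

giving chain groups C_0 ≅ Z^7, C_1 ≅ Z^21, C_2 ≅ Z^14.

∂_1: C_1 → C_0 maps an edge to its endpoints' difference, ∂[p,q] = q − p. For instance
  ∂be = e − b.
The resulting 7×21 matrix has rank 6, and its Smith normal form has invariant factors (1,1,1,1,1,1).

The boundary map ∂_2: C_2 → C_1 maps a triangle to the signed sum of its edges. For instance
  ∂abf = bf − af + ab,
  ∂ade = de − ae + ad.
This gives a 21×14 integer matrix of rank 13; reducing to Smith normal form yields diagonal entries (1,1,1,1,1,1,1,1,1,1,1,1,1).

Computing H_k = (kernel of ∂_k) / (image of ∂_{k+1}):

  H_0: rank C_0 − rank ∂_1 = 7 − 6 = 1, and the invariant factors of ∂_1 are all 1, so H_0 = Z.
  H_1: rank ker ∂_1 − rank ∂_2 = (21 − 6) − 13 = 2, and the invariant factors of ∂_2 are all 1, so H_1 = Z^2.
  H_2: rank ker ∂_2 − rank ∂_3 = (14 − 13) − 0 = 1, and there is no ∂_3, so H_2 = Z.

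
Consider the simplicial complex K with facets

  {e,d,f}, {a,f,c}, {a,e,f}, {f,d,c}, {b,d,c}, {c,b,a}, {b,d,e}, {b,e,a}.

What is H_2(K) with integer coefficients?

H_2 = Z.

K has 6 vertices, 12 edges, 8 triangles.
rank ∂_2 = 7, rank ∂_3 = 0 ⇒ b_2 = 8 − 7 − 0 = 1. So H_2 ≅ Z.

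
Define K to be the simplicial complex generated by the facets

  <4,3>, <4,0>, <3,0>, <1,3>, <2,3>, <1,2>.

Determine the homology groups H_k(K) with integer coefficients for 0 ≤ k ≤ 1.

H_0 = Z,  H_1 = Z^2.

Take the total order 0 < 1 < 2 < 3 < 4 on the vertex set. Then K (dimension 1) consists of the simplices:

  0-simplices (5): [0], [1], [2], [3], [4]
  1-simplices (6): [0,3], [0,4], [1,2], [1,3], [2,3], [3,4]

giving chain groups C_0 ≅ Z^5, C_1 ≅ Z^6.

∂_1: C_1 → C_0 sends each edge [p,q] (with p < q) to q − p. For instance
  ∂[1,3] = [3] − [1].
As a 5×6 matrix over Z this has rank 4, with invariant factors (1,1,1,1).

Computing H_k = (kernel of ∂_k) / (image of ∂_{k+1}):

  H_0: rank C_0 − rank ∂_1 = 5 − 4 = 1, and the invariant factors of ∂_1 are all 1, so H_0 ≅ Z.
  H_1: rank ker ∂_1 − rank ∂_2 = (6 − 4) − 0 = 2, and there is no ∂_2, so H_1 ≅ Z^2.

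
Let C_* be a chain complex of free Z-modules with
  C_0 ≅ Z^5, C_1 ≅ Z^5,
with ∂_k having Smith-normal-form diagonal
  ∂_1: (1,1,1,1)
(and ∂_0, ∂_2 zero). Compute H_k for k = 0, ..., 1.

H_0: b_0 = 5 − 0 − 4 = 1; torsion from ∂_1 factors > 1: none. So H_0 ≅ Z.
H_1: b_1 = 5 − 4 − 0 = 1; torsion from ∂_2 factors > 1: none. So H_1 ≅ Z.

H_0 ≅ Z,  H_1 ≅ Z.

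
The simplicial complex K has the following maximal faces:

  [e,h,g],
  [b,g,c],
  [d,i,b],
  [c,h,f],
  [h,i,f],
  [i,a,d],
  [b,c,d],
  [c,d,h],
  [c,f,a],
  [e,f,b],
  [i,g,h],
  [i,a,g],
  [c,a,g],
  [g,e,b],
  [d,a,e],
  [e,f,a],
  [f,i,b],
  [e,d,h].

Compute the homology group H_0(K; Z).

We work with the vertex ordering a < b < c < d < e < f < g < h < i. The simplices of K, each written with vertices in increasing order, are:

  0-simplices (9): a, b, c, d, e, f, g, h, i
  1-simplices (27): ac, ad, ae, af, ag, ai, bc, bd, be, bf, bg, bi, cd, cf, cg, ch, de, dh, di, ef, eg, eh, fh, fi, gh, gi, hi
  2-simplices (18): acf, acg, ade, adi, aef, agi, bcd, bcg, bdi, bef, beg, bfi, cdh, cfh, deh, egh, fhi, ghi

giving chain groups C_0 ≅ Z^9, C_1 ≅ Z^27, C_2 ≅ Z^18.

The boundary map ∂_1: C_1 → C_0 maps an edge to its endpoints' difference, ∂[p,q] = q − p. For instance
  ∂ae = e − a.
As a 9×27 matrix over Z this has rank 8, with invariant factors (1,1,1,1,1,1,1,1).

Boundary ∂_2: C_2 → C_1 maps a triangle to the signed sum of its edges. For instance
  ∂acf = cf − af + ac,
  ∂bdi = di − bi + bd.
As a 27×18 matrix over Z this has rank 17, with invariant factors (1,1,1,1,1,1,1,1,1,1,1,1,1,1,1,1,1).

Reading off H_k = ker ∂_k / im ∂_{k+1}:

  H_0: rank C_0 − rank ∂_1 = 9 − 8 = 1, and the invariant factors of ∂_1 are all 1, so H_0 ≅ Z.

H_0 ≅ Z.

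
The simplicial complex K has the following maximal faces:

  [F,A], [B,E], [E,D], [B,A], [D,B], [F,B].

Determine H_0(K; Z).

H_0 ≅ Z.

Order the vertices as A < B < D < E < F. Listing each simplex with vertices in this order, K has dimension 1 with simplices:

  0-simplices (5): A, B, D, E, F
  1-simplices (6): AB, AF, BD, BE, BF, DE

giving chain groups C_0 ≅ Z^5, C_1 ≅ Z^6.

The boundary map ∂_1: C_1 → C_0 sends each edge [p,q] (with p < q) to q − p. For instance
  ∂DE = E − D.
The resulting 5×6 matrix has rank 4, and its Smith normal form has invariant factors (1,1,1,1).

Reading off H_k = ker ∂_k / im ∂_{k+1}:

  H_0: rank C_0 − rank ∂_1 = 5 − 4 = 1, and the invariant factors of ∂_1 are all 1, so H_0 ≅ Z.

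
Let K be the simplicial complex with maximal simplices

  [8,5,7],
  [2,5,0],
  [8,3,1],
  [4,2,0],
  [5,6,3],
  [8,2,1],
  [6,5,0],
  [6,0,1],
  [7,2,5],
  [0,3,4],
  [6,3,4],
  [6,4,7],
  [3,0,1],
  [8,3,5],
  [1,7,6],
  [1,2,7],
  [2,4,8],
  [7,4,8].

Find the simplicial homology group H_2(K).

Order the vertices as 0 < 1 < 2 < 3 < 4 < 5 < 6 < 7 < 8. Listing each simplex with vertices in this order, K has dimension 2 with simplices:

  0-simplices (9): [0], [1], [2], [3], [4], [5], [6], [7], [8]
  1-simplices (27): (27 of them)
  2-simplices (18): [0,1,3], [0,1,6], [0,2,4], [0,2,5], [0,3,4], [0,5,6], [1,2,7], [1,2,8], [1,3,8], [1,6,7], [2,4,8], [2,5,7], [3,4,6], [3,5,6], [3,5,8], [4,6,7], [4,7,8], [5,7,8]

giving chain groups C_0 ≅ Z^9, C_1 ≅ Z^27, C_2 ≅ Z^18.

The boundary map ∂_1: C_1 → C_0 maps an edge to its endpoints' difference, ∂[p,q] = q − p.
The 9×27 boundary matrix has rank 8 and Smith normal form diag(1,1,1,1,1,1,1,1).

The boundary map ∂_2: C_2 → C_1 maps a triangle to the signed sum of its edges. For instance
  ∂[1,6,7] = [6,7] − [1,7] + [1,6],
  ∂[4,6,7] = [6,7] − [4,7] + [4,6].
This gives a 27×18 integer matrix of rank 18; reducing to Smith normal form yields diagonal entries (1,1,1,1,1,1,1,1,1,1,1,1,1,1,1,1,1,2).

Computing H_k = (kernel of ∂_k) / (image of ∂_{k+1}):

  H_2: rank ker ∂_2 − rank ∂_3 = (18 − 18) − 0 = 0, and there is no ∂_3, so H_2 = 0.

H_2 = 0.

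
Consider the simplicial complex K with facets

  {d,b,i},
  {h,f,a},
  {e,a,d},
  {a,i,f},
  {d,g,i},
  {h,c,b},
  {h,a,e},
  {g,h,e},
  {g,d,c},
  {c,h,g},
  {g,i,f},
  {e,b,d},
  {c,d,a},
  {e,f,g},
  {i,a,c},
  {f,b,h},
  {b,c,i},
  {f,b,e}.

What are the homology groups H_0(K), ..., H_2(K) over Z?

Order the vertices as a < b < c < d < e < f < g < h < i. Listing each simplex with vertices in this order, K has dimension 2 with simplices:

  0-simplices (9): a, b, c, d, e, f, g, h, i
  1-simplices (27): ac, ad, ae, af, ah, ai, bc, bd, be, bf, bh, bi, cd, cg, ch, ci, de, dg, di, ef, eg, eh, fg, fh, fi, gh, gi
  2-simplices (18): acd, aci, ade, aeh, afh, afi, bch, bci, bde, bdi, bef, bfh, cdg, cgh, dgi, efg, egh, fgi

giving chain groups C_0 ≅ Z^9, C_1 ≅ Z^27, C_2 ≅ Z^18.

∂_1: C_1 → C_0 sends each edge [p,q] (with p < q) to q − p. For instance
  ∂be = e − b.
The 9×27 boundary matrix has rank 8 and Smith normal form diag(1,1,1,1,1,1,1,1).

∂_2: C_2 → C_1 maps a triangle to the signed sum of its edges. For instance
  ∂aeh = eh − ah + ae,
  ∂cgh = gh − ch + cg.
The resulting 27×18 matrix has rank 18, and its Smith normal form has invariant factors (1,1,1,1,1,1,1,1,1,1,1,1,1,1,1,1,1,2).

Computing H_k = (kernel of ∂_k) / (image of ∂_{k+1}):

  H_0: rank C_0 − rank ∂_1 = 9 − 8 = 1, and the invariant factors of ∂_1 are all 1, so H_0 = Z.
  H_1: rank ker ∂_1 − rank ∂_2 = (27 − 8) − 18 = 1, and ∂_2 has invariant factor 2 > 1, so H_1 = Z ⊕ Z/2Z.
  H_2: rank ker ∂_2 − rank ∂_3 = (18 − 18) − 0 = 0, and there is no ∂_3, so H_2 = 0.

(K is a triangulation of the Klein bottle.)

H_0 = Z,  H_1 = Z ⊕ Z/2Z,  H_2 = 0.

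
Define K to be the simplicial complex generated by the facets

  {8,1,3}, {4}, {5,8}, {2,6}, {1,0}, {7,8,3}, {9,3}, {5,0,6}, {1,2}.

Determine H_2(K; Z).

H_2 ≅ 0.

Take the total order 0 < 1 < 2 < 3 < 4 < 5 < 6 < 7 < 8 < 9 on the vertex set. Then K (dimension 2) consists of the simplices:

  0-simplices (10): [0], [1], [2], [3], [4], [5], [6], [7], [8], [9]
  1-simplices (13): [0,1], [0,5], [0,6], [1,2], [1,3], [1,8], [2,6], [3,7], [3,8], [3,9], [5,6], [5,8], [7,8]
  2-simplices (3): [0,5,6], [1,3,8], [3,7,8]

Hence C_0 ≅ Z^10, C_1 ≅ Z^13, C_2 ≅ Z^3.

The boundary map ∂_1: C_1 → C_0 maps an edge to its endpoints' difference, ∂[p,q] = q − p.
This gives a 10×13 integer matrix of rank 8; reducing to Smith normal form yields diagonal entries (1,1,1,1,1,1,1,1).

The boundary map ∂_2: C_2 → C_1 maps a triangle to the signed sum of its edges. For instance
  ∂[3,7,8] = [7,8] − [3,8] + [3,7],
  ∂[1,3,8] = [3,8] − [1,8] + [1,3].
The 13×3 boundary matrix has rank 3 and Smith normal form diag(1,1,1).

From H_k ≅ ker(∂_k) / im(∂_{k+1}) we obtain:

  H_2: rank ker ∂_2 − rank ∂_3 = (3 − 3) − 0 = 0, and there is no ∂_3, so H_2 = 0.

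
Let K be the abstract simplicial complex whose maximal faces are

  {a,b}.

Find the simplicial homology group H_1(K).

K has 2 vertices, 1 edge.
rank ∂_1 = 1, rank ∂_2 = 0 ⇒ b_1 = 1 − 1 − 0 = 0. So H_1 = 0.

H_1 = 0.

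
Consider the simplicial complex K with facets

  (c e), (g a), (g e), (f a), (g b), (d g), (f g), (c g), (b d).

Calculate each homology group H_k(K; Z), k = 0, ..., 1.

Order the vertices as a < b < c < d < e < f < g. Listing each simplex with vertices in this order, K has dimension 1 with simplices:

  0-simplices (7): a, b, c, d, e, f, g
  1-simplices (9): af, ag, bd, bg, ce, cg, dg, eg, fg

Hence C_0 ≅ Z^7, C_1 ≅ Z^9.

Boundary ∂_1: C_1 → C_0 is given by ∂[p,q] = [q] − [p]. For instance
  ∂cg = g − c.
The 7×9 boundary matrix has rank 6 and Smith normal form diag(1,1,1,1,1,1).

Computing H_k = (kernel of ∂_k) / (image of ∂_{k+1}):

  H_0: rank C_0 − rank ∂_1 = 7 − 6 = 1, and the invariant factors of ∂_1 are all 1, so H_0 = Z.
  H_1: rank ker ∂_1 − rank ∂_2 = (9 − 6) − 0 = 3, and there is no ∂_2, so H_1 = Z^3.

H_0 ≅ Z,  H_1 ≅ Z^3.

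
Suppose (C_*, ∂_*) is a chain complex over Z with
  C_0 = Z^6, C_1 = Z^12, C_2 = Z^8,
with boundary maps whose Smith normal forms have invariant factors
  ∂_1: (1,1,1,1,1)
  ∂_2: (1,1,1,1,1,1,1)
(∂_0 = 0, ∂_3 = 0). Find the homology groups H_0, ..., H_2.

H_0: b_0 = 6 − 0 − 5 = 1; torsion from ∂_1 factors > 1: none. So H_0 ≅ Z.
H_1: b_1 = 12 − 5 − 7 = 0; torsion from ∂_2 factors > 1: none. So H_1 ≅ 0.
H_2: b_2 = 8 − 7 − 0 = 1; torsion from ∂_3 factors > 1: none. So H_2 ≅ Z.

H_0 ≅ Z,  H_1 = 0,  H_2 ≅ Z.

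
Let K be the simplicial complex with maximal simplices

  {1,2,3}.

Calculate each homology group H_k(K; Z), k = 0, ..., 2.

We work with the vertex ordering 1 < 2 < 3. The simplices of K, each written with vertices in increasing order, are:

  0-simplices (3): [1], [2], [3]
  1-simplices (3): [1,2], [1,3], [2,3]
  2-simplices (1): [1,2,3]

so the chain groups are C_0 ≅ Z^3, C_1 ≅ Z^3, C_2 ≅ Z^1.

Boundary ∂_1: C_1 → C_0 is given by ∂[p,q] = [q] − [p]. For instance
  ∂[2,3] = [3] − [2].
The 3×3 boundary matrix has rank 2 and Smith normal form diag(1,1).

The boundary map ∂_2: C_2 → C_1 sends each 2-simplex [p,q,r] to [q,r] − [p,r] + [p,q]. For instance
  ∂[1,2,3] = [2,3] − [1,3] + [1,2].
The resulting 3×1 matrix has rank 1, and its Smith normal form has invariant factors (1).

From H_k ≅ ker(∂_k) / im(∂_{k+1}) we obtain:

  H_0: rank C_0 − rank ∂_1 = 3 − 2 = 1, and the invariant factors of ∂_1 are all 1, so H_0 = Z.
  H_1: rank ker ∂_1 − rank ∂_2 = (3 − 2) − 1 = 0, and the invariant factors of ∂_2 are all 1, so H_1 = 0.
  H_2: rank ker ∂_2 − rank ∂_3 = (1 − 1) − 0 = 0, and there is no ∂_3, so H_2 = 0.

H_0 ≅ Z,  H_1 = 0,  H_2 = 0.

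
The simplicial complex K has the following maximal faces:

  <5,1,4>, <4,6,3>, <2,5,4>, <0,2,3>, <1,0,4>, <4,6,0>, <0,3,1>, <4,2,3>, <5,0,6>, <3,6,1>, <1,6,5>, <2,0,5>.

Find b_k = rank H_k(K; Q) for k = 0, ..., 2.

Fix the vertex order 0 < 1 < 2 < 3 < 4 < 5 < 6 and write every simplex with vertices in increasing order. Then dim K = 2 and the simplices of K are:

  0-simplices (7): [0], [1], [2], [3], [4], [5], [6]
  1-simplices (18): [0,1], [0,2], [0,3], [0,4], [0,5], [0,6], [1,3], [1,4], [1,5], [1,6], [2,3], [2,4], [2,5], [3,4], [3,6], [4,5], [4,6], [5,6]
  2-simplices (12): [0,1,3], [0,1,4], [0,2,3], [0,2,5], [0,4,6], [0,5,6], [1,3,6], [1,4,5], [1,5,6], [2,3,4], [2,4,5], [3,4,6]

Hence C_0 ≅ Z^7, C_1 ≅ Z^18, C_2 ≅ Z^12.

Boundary ∂_1: C_1 → C_0 sends each edge [p,q] (with p < q) to q − p. For instance
  ∂[1,4] = [4] − [1].
The resulting 7×18 matrix has rank 6, and its Smith normal form has invariant factors (1,1,1,1,1,1).

Boundary ∂_2: C_2 → C_1 sends each 2-simplex [p,q,r] to [q,r] − [p,r] + [p,q]. For instance
  ∂[0,2,3] = [2,3] − [0,3] + [0,2],
  ∂[1,4,5] = [4,5] − [1,5] + [1,4].
This gives a 18×12 integer matrix of rank 12; reducing to Smith normal form yields diagonal entries (1,1,1,1,1,1,1,1,1,1,1,2).

Now H_k = ker ∂_k / im ∂_{k+1}, so:

  H_0: rank C_0 − rank ∂_1 = 7 − 6 = 1, and the invariant factors of ∂_1 are all 1, so H_0 = Z.
  H_1: rank ker ∂_1 − rank ∂_2 = (18 − 6) − 12 = 0, and ∂_2 has invariant factor 2 > 1, so H_1 = Z_2.
  H_2: rank ker ∂_2 − rank ∂_3 = (12 − 12) − 0 = 0, and there is no ∂_3, so H_2 = 0.

As a check, the Euler characteristic is 7 − 18 + 12 = 1, which agrees with 1 − 0 + 0 = 1.

Hence the Betti numbers are b_0 = 1, b_1 = 0, b_2 = 0.

b_0 = 1, b_1 = 0, b_2 = 0.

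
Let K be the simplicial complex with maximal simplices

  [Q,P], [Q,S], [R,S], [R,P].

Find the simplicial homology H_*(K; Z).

Take the total order P < Q < R < S on the vertex set. Then K (dimension 1) consists of the simplices:

  0-simplices (4): P, Q, R, S
  1-simplices (4): PQ, PR, QS, RS

so the chain groups are C_0 ≅ Z^4, C_1 ≅ Z^4.

Boundary ∂_1: C_1 → C_0 maps an edge to its endpoints' difference, ∂[p,q] = q − p. For instance
  ∂RS = S − R.
As a 4×4 matrix over Z this has rank 3, with invariant factors (1,1,1).

From H_k ≅ ker(∂_k) / im(∂_{k+1}) we obtain:

  H_0: rank C_0 − rank ∂_1 = 4 − 3 = 1, and the invariant factors of ∂_1 are all 1, so H_0 ≅ Z.
  H_1: rank ker ∂_1 − rank ∂_2 = (4 − 3) − 0 = 1, and there is no ∂_2, so H_1 ≅ Z.

As a check, the Euler characteristic is 4 − 4 = 0, which agrees with 1 − 1 = 0.

H_0 ≅ Z,  H_1 ≅ Z.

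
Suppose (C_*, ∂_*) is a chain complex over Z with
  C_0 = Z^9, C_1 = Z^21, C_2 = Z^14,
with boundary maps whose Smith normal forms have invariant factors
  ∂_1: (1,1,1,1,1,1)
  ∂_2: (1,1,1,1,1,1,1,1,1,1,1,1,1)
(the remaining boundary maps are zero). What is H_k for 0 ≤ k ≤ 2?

H_0 ≅ Z^3,  H_1 ≅ Z^2,  H_2 ≅ Z.

H_0: b_0 = 9 − 0 − 6 = 3; torsion from ∂_1 factors > 1: none. So H_0 ≅ Z^3.
H_1: b_1 = 21 − 6 − 13 = 2; torsion from ∂_2 factors > 1: none. So H_1 ≅ Z^2.
H_2: b_2 = 14 − 13 − 0 = 1; torsion from ∂_3 factors > 1: none. So H_2 ≅ Z.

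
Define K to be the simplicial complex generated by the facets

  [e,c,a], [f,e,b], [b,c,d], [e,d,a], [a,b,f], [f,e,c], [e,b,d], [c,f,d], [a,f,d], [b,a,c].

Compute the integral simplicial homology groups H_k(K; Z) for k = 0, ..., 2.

Fix the vertex order a < b < c < d < e < f and write every simplex with vertices in increasing order. Then dim K = 2 and the simplices of K are:

  0-simplices (6): a, b, c, d, e, f
  1-simplices (15): ab, ac, ad, ae, af, bc, bd, be, bf, cd, ce, cf, de, df, ef
  2-simplices (10): abc, abf, ace, ade, adf, bcd, bde, bef, cdf, cef

so the chain groups are C_0 ≅ Z^6, C_1 ≅ Z^15, C_2 ≅ Z^10.

∂_1: C_1 → C_0 is given by ∂[p,q] = [q] − [p]. For instance
  ∂cf = f − c.
As a 6×15 matrix over Z this has rank 5, with invariant factors (1,1,1,1,1).

The boundary map ∂_2: C_2 → C_1 sends each 2-simplex [p,q,r] to [q,r] − [p,r] + [p,q]. For instance
  ∂ade = de − ae + ad,
  ∂bcd = cd − bd + bc.
The resulting 15×10 matrix has rank 10, and its Smith normal form has invariant factors (1,1,1,1,1,1,1,1,1,2).

From H_k ≅ ker(∂_k) / im(∂_{k+1}) we obtain:

  H_0: rank C_0 − rank ∂_1 = 6 − 5 = 1, and the invariant factors of ∂_1 are all 1, so H_0 ≅ Z.
  H_1: rank ker ∂_1 − rank ∂_2 = (15 − 5) − 10 = 0, and ∂_2 has invariant factor 2 > 1, so H_1 ≅ Z_2.
  H_2: rank ker ∂_2 − rank ∂_3 = (10 − 10) − 0 = 0, and there is no ∂_3, so H_2 ≅ 0.

As a check, the Euler characteristic is 6 − 15 + 10 = 1, which agrees with 1 − 0 + 0 = 1.

H_0 ≅ Z,  H_1 ≅ Z_2,  H_2 = 0.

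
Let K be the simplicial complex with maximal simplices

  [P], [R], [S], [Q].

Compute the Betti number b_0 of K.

We work with the vertex ordering P < Q < R < S. The simplices of K, each written with vertices in increasing order, are:

  0-simplices (4): P, Q, R, S

giving chain groups C_0 ≅ Z^4.

Now H_k = ker ∂_k / im ∂_{k+1}, so:

  H_0: rank C_0 − rank ∂_1 = 4 − 0 = 4, and there is no ∂_1, so H_0 = Z^4.

Hence the Betti numbers are b_0 = 4.

b_0 = 4.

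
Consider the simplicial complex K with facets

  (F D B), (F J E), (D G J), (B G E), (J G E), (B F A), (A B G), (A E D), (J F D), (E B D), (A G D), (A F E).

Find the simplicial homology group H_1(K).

Fix the vertex order A < B < D < E < F < G < J and write every simplex with vertices in increasing order. Then dim K = 2 and the simplices of K are:

  0-simplices (7): A, B, D, E, F, G, J
  1-simplices (18): AB, AD, AE, AF, AG, BD, BE, BF, BG, DE, DF, DG, DJ, EF, EG, EJ, FJ, GJ
  2-simplices (12): ABF, ABG, ADE, ADG, AEF, BDE, BDF, BEG, DFJ, DGJ, EFJ, EGJ

Hence C_0 ≅ Z^7, C_1 ≅ Z^18, C_2 ≅ Z^12.

∂_1: C_1 → C_0 maps an edge to its endpoints' difference, ∂[p,q] = q − p.
This gives a 7×18 integer matrix of rank 6; reducing to Smith normal form yields diagonal entries (1,1,1,1,1,1).

Boundary ∂_2: C_2 → C_1 maps a triangle to the signed sum of its edges. For instance
  ∂BEG = EG − BG + BE,
  ∂ADE = DE − AE + AD.
The 18×12 boundary matrix has rank 12 and Smith normal form diag(1,1,1,1,1,1,1,1,1,1,1,2).

Computing H_k = (kernel of ∂_k) / (image of ∂_{k+1}):

  H_1: rank ker ∂_1 − rank ∂_2 = (18 − 6) − 12 = 0, and ∂_2 has invariant factor 2 > 1, so H_1 = Z/2.

H_1 ≅ Z/2.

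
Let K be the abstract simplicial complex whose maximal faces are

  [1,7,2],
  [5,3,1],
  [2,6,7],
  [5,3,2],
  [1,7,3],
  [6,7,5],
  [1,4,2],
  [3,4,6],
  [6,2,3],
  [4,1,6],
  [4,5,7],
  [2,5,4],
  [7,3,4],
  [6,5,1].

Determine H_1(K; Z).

H_1 = Z^2.

Order the vertices as 1 < 2 < 3 < 4 < 5 < 6 < 7. Listing each simplex with vertices in this order, K has dimension 2 with simplices:

  0-simplices (7): [1], [2], [3], [4], [5], [6], [7]
  1-simplices (21): [1,2], [1,3], [1,4], [1,5], [1,6], [1,7], [2,3], [2,4], [2,5], [2,6], [2,7], [3,4], [3,5], [3,6], [3,7], [4,5], [4,6], [4,7], [5,6], [5,7], [6,7]
  2-simplices (14): [1,2,4], [1,2,7], [1,3,5], [1,3,7], [1,4,6], [1,5,6], [2,3,5], [2,3,6], [2,4,5], [2,6,7], [3,4,6], [3,4,7], [4,5,7], [5,6,7]

so the chain groups are C_0 ≅ Z^7, C_1 ≅ Z^21, C_2 ≅ Z^14.

∂_1: C_1 → C_0 sends each edge [p,q] (with p < q) to q − p.
The 7×21 boundary matrix has rank 6 and Smith normal form diag(1,1,1,1,1,1).

Boundary ∂_2: C_2 → C_1 acts by ∂[p,q,r] = [q,r] − [p,r] + [p,q]. For instance
  ∂[2,3,5] = [3,5] − [2,5] + [2,3],
  ∂[1,3,7] = [3,7] − [1,7] + [1,3].
The 21×14 boundary matrix has rank 13 and Smith normal form diag(1,1,1,1,1,1,1,1,1,1,1,1,1).

Reading off H_k = ker ∂_k / im ∂_{k+1}:

  H_1: rank ker ∂_1 − rank ∂_2 = (21 − 6) − 13 = 2, and the invariant factors of ∂_2 are all 1, so H_1 ≅ Z^2.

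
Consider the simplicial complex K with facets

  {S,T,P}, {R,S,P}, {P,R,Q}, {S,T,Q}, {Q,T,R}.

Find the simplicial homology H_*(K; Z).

H_0 ≅ Z,  H_1 ≅ Z,  H_2 = 0.

We work with the vertex ordering P < Q < R < S < T. The simplices of K, each written with vertices in increasing order, are:

  0-simplices (5): P, Q, R, S, T
  1-simplices (10): PQ, PR, PS, PT, QR, QS, QT, RS, RT, ST
  2-simplices (5): PQR, PRS, PST, QRT, QST

so the chain groups are C_0 ≅ Z^5, C_1 ≅ Z^10, C_2 ≅ Z^5.

∂_1: C_1 → C_0 is given by ∂[p,q] = [q] − [p]. For instance
  ∂PT = T − P.
The 5×10 boundary matrix has rank 4 and Smith normal form diag(1,1,1,1).

Boundary ∂_2: C_2 → C_1 sends each 2-simplex [p,q,r] to [q,r] − [p,r] + [p,q]. For instance
  ∂PST = ST − PT + PS,
  ∂QRT = RT − QT + QR.
This gives a 10×5 integer matrix of rank 5; reducing to Smith normal form yields diagonal entries (1,1,1,1,1).

Now H_k = ker ∂_k / im ∂_{k+1}, so:

  H_0: rank C_0 − rank ∂_1 = 5 − 4 = 1, and the invariant factors of ∂_1 are all 1, so H_0 = Z.
  H_1: rank ker ∂_1 − rank ∂_2 = (10 − 4) − 5 = 1, and the invariant factors of ∂_2 are all 1, so H_1 = Z.
  H_2: rank ker ∂_2 − rank ∂_3 = (5 − 5) − 0 = 0, and there is no ∂_3, so H_2 = 0.

As a check, the Euler characteristic is 5 − 10 + 5 = 0, which agrees with 1 − 1 + 0 = 0.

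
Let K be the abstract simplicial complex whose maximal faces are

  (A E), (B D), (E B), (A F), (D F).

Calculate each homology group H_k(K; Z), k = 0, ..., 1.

Fix the vertex order A < B < D < E < F and write every simplex with vertices in increasing order. Then dim K = 1 and the simplices of K are:

  0-simplices (5): A, B, D, E, F
  1-simplices (5): AE, AF, BD, BE, DF

so the chain groups are C_0 ≅ Z^5, C_1 ≅ Z^5.

∂_1: C_1 → C_0 is given by ∂[p,q] = [q] − [p].
As a 5×5 matrix over Z this has rank 4, with invariant factors (1,1,1,1).

Computing H_k = (kernel of ∂_k) / (image of ∂_{k+1}):

  H_0: rank C_0 − rank ∂_1 = 5 − 4 = 1, and the invariant factors of ∂_1 are all 1, so H_0 ≅ Z.
  H_1: rank ker ∂_1 − rank ∂_2 = (5 − 4) − 0 = 1, and there is no ∂_2, so H_1 ≅ Z.

As a check, the Euler characteristic is 5 − 5 = 0, which agrees with 1 − 1 = 0.

H_0 = Z,  H_1 = Z.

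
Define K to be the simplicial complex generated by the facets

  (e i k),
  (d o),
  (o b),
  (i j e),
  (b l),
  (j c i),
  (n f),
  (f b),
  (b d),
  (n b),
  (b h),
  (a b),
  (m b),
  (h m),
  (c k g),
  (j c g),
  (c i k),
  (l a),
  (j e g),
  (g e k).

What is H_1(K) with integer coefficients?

H_1 ≅ Z^4.

K has 15 vertices, 24 edges, 8 triangles.
rank ∂_1 = 13, rank ∂_2 = 7 ⇒ b_1 = 24 − 13 − 7 = 4; all invariant factors of ∂_2 are 1 so no torsion. So H_1 = Z^4.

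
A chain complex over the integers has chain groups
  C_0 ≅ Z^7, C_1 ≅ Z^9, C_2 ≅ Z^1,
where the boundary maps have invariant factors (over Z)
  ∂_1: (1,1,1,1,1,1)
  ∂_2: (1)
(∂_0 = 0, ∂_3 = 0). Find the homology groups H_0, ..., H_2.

H_0 ≅ Z,  H_1 ≅ Z^2,  H_2 = 0.

H_0: b_0 = 7 − 0 − 6 = 1; torsion from ∂_1 factors > 1: none. So H_0 ≅ Z.
H_1: b_1 = 9 − 6 − 1 = 2; torsion from ∂_2 factors > 1: none. So H_1 ≅ Z^2.
H_2: b_2 = 1 − 1 − 0 = 0; torsion from ∂_3 factors > 1: none. So H_2 ≅ 0.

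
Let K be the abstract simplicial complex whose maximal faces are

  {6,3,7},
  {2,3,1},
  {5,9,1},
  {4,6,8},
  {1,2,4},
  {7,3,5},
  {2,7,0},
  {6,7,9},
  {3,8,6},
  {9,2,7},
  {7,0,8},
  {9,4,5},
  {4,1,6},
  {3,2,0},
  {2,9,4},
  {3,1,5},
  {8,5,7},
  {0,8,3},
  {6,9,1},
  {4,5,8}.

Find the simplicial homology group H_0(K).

H_0 = Z.

We work with the vertex ordering 0 < 1 < 2 < 3 < 4 < 5 < 6 < 7 < 8 < 9. The simplices of K, each written with vertices in increasing order, are:

  0-simplices (10): [0], [1], [2], [3], [4], [5], [6], [7], [8], [9]
  1-simplices (30): (30 of them)
  2-simplices (20): (20 of them)

Hence C_0 ≅ Z^10, C_1 ≅ Z^30, C_2 ≅ Z^20.

∂_1: C_1 → C_0 sends each edge [p,q] (with p < q) to q − p.
As a 10×30 matrix over Z this has rank 9, with invariant factors (1,1,1,1,1,1,1,1,1).

∂_2: C_2 → C_1 sends each 2-simplex [p,q,r] to [q,r] − [p,r] + [p,q]. For instance
  ∂[3,6,7] = [6,7] − [3,7] + [3,6],
  ∂[0,7,8] = [7,8] − [0,8] + [0,7].
As a 30×20 matrix over Z this has rank 20, with invariant factors (1,1,1,1,1,1,1,1,1,1,1,1,1,1,1,1,1,1,1,2).

Computing H_k = (kernel of ∂_k) / (image of ∂_{k+1}):

  H_0: rank C_0 − rank ∂_1 = 10 − 9 = 1, and the invariant factors of ∂_1 are all 1, so H_0 = Z.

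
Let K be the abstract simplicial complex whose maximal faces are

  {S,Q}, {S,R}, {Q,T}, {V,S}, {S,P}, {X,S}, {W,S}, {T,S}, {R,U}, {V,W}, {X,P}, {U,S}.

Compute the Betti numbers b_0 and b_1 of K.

b_0 = 1, b_1 = 4.

K has 9 vertices, 12 edges.
rank ∂_0 = 0, rank ∂_1 = 8 ⇒ b_0 = 9 − 0 − 8 = 1; all invariant factors of ∂_1 are 1 so no torsion. So H_0 ≅ Z.
rank ∂_1 = 8, rank ∂_2 = 0 ⇒ b_1 = 12 − 8 − 0 = 4. So H_1 ≅ Z^4.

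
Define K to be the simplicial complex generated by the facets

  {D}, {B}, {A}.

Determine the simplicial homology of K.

Order the vertices as A < B < D. Listing each simplex with vertices in this order, K has dimension 0 with simplices:

  0-simplices (3): A, B, D

Hence C_0 ≅ Z^3.

Reading off H_k = ker ∂_k / im ∂_{k+1}:

  H_0: rank C_0 − rank ∂_1 = 3 − 0 = 3, and there is no ∂_1, so H_0 ≅ Z^3.

H_0 = Z^3.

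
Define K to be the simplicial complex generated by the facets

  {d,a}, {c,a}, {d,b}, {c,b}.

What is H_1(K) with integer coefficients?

H_1 = Z.

Fix the vertex order a < b < c < d and write every simplex with vertices in increasing order. Then dim K = 1 and the simplices of K are:

  0-simplices (4): a, b, c, d
  1-simplices (4): ac, ad, bc, bd

giving chain groups C_0 ≅ Z^4, C_1 ≅ Z^4.

Boundary ∂_1: C_1 → C_0 maps an edge to its endpoints' difference, ∂[p,q] = q − p.
This gives a 4×4 integer matrix of rank 3; reducing to Smith normal form yields diagonal entries (1,1,1).

Now H_k = ker ∂_k / im ∂_{k+1}, so:

  H_1: rank ker ∂_1 − rank ∂_2 = (4 − 3) − 0 = 1, and there is no ∂_2, so H_1 = Z.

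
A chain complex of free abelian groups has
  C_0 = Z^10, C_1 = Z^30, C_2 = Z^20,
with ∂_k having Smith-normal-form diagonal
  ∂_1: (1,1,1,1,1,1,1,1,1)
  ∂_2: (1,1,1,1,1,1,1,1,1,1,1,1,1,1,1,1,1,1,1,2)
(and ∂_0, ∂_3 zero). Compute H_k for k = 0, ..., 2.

H_0 ≅ Z,  H_1 ≅ Z ⊕ Z_2,  H_2 = 0.

H_0: b_0 = 10 − 0 − 9 = 1; torsion from ∂_1 factors > 1: none. So H_0 ≅ Z.
H_1: b_1 = 30 − 9 − 20 = 1; torsion from ∂_2 factors > 1: [2]. So H_1 ≅ Z ⊕ Z_2.
H_2: b_2 = 20 − 20 − 0 = 0; torsion from ∂_3 factors > 1: none. So H_2 ≅ 0.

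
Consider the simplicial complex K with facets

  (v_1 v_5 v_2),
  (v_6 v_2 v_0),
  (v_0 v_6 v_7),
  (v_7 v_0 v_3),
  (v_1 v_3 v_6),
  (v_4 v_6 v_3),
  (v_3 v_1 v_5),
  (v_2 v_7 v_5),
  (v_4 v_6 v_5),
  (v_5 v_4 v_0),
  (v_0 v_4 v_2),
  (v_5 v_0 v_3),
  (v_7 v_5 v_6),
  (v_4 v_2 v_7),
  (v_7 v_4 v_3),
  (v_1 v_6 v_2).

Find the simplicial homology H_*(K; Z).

H_0 ≅ Z,  H_1 ≅ Z^2,  H_2 ≅ Z.

Order the vertices as v_0 < v_1 < v_2 < v_3 < v_4 < v_5 < v_6 < v_7. Listing each simplex with vertices in this order, K has dimension 2 with simplices:

  0-simplices (8): [v_0], [v_1], [v_2], [v_3], [v_4], [v_5], [v_6], [v_7]
  1-simplices (24): (24 of them)
  2-simplices (16): (16 of them)

giving chain groups C_0 ≅ Z^8, C_1 ≅ Z^24, C_2 ≅ Z^16.

Boundary ∂_1: C_1 → C_0 sends each edge [p,q] (with p < q) to q − p. For instance
  ∂[v_4,v_5] = [v_5] − [v_4].
The resulting 8×24 matrix has rank 7, and its Smith normal form has invariant factors (1,1,1,1,1,1,1).

The boundary map ∂_2: C_2 → C_1 sends each 2-simplex [p,q,r] to [q,r] − [p,r] + [p,q]. For instance
  ∂[v_3,v_4,v_6] = [v_4,v_6] − [v_3,v_6] + [v_3,v_4],
  ∂[v_3,v_4,v_7] = [v_4,v_7] − [v_3,v_7] + [v_3,v_4].
This gives a 24×16 integer matrix of rank 15; reducing to Smith normal form yields diagonal entries (1,1,1,1,1,1,1,1,1,1,1,1,1,1,1).

From H_k ≅ ker(∂_k) / im(∂_{k+1}) we obtain:

  H_0: rank C_0 − rank ∂_1 = 8 − 7 = 1, and the invariant factors of ∂_1 are all 1, so H_0 ≅ Z.
  H_1: rank ker ∂_1 − rank ∂_2 = (24 − 7) − 15 = 2, and the invariant factors of ∂_2 are all 1, so H_1 ≅ Z^2.
  H_2: rank ker ∂_2 − rank ∂_3 = (16 − 15) − 0 = 1, and there is no ∂_3, so H_2 ≅ Z.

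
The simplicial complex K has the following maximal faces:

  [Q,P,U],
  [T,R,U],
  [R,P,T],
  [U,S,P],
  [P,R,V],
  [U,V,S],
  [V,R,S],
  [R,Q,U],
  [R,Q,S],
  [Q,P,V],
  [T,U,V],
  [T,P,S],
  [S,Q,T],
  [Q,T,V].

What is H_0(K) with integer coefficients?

H_0 ≅ Z.

K has 7 vertices, 21 edges, 14 triangles.
rank ∂_0 = 0, rank ∂_1 = 6 ⇒ b_0 = 7 − 0 − 6 = 1; all invariant factors of ∂_1 are 1 so no torsion. So H_0 = Z.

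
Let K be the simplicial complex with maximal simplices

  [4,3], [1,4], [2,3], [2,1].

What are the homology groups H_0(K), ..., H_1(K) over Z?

Fix the vertex order 1 < 2 < 3 < 4 and write every simplex with vertices in increasing order. Then dim K = 1 and the simplices of K are:

  0-simplices (4): [1], [2], [3], [4]
  1-simplices (4): [1,2], [1,4], [2,3], [3,4]

giving chain groups C_0 ≅ Z^4, C_1 ≅ Z^4.

∂_1: C_1 → C_0 maps an edge to its endpoints' difference, ∂[p,q] = q − p. For instance
  ∂[2,3] = [3] − [2].
This gives a 4×4 integer matrix of rank 3; reducing to Smith normal form yields diagonal entries (1,1,1).

From H_k ≅ ker(∂_k) / im(∂_{k+1}) we obtain:

  H_0: rank C_0 − rank ∂_1 = 4 − 3 = 1, and the invariant factors of ∂_1 are all 1, so H_0 ≅ Z.
  H_1: rank ker ∂_1 − rank ∂_2 = (4 − 3) − 0 = 1, and there is no ∂_2, so H_1 ≅ Z.

As a check, the Euler characteristic is 4 − 4 = 0, which agrees with 1 − 1 = 0.

H_0 ≅ Z,  H_1 ≅ Z.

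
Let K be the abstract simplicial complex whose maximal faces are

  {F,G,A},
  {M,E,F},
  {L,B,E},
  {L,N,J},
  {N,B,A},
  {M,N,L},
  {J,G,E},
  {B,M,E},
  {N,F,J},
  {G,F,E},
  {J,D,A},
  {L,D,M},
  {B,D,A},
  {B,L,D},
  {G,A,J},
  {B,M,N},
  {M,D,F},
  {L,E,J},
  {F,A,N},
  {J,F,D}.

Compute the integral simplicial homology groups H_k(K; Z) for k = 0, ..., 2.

We work with the vertex ordering A < B < D < E < F < G < J < L < M < N. The simplices of K, each written with vertices in increasing order, are:

  0-simplices (10): A, B, D, E, F, G, J, L, M, N
  1-simplices (30): AB, AD, AF, AG, AJ, AN, BD, BE, BL, BM, BN, DF, DJ, DL, DM, EF, EG, EJ, EL, EM, FG, FJ, FM, FN, GJ, JL, JN, LM, LN, MN
  2-simplices (20): ABD, ABN, ADJ, AFG, AFN, AGJ, BDL, BEL, BEM, BMN, DFJ, DFM, DLM, EFG, EFM, EGJ, EJL, FJN, JLN, LMN

Hence C_0 ≅ Z^10, C_1 ≅ Z^30, C_2 ≅ Z^20.

Boundary ∂_1: C_1 → C_0 is given by ∂[p,q] = [q] − [p]. For instance
  ∂AG = G − A.
The resulting 10×30 matrix has rank 9, and its Smith normal form has invariant factors (1,1,1,1,1,1,1,1,1).

∂_2: C_2 → C_1 acts by ∂[p,q,r] = [q,r] − [p,r] + [p,q]. For instance
  ∂ABD = BD − AD + AB,
  ∂AFG = FG − AG + AF.
This gives a 30×20 integer matrix of rank 20; reducing to Smith normal form yields diagonal entries (1,1,1,1,1,1,1,1,1,1,1,1,1,1,1,1,1,1,1,2).

From H_k ≅ ker(∂_k) / im(∂_{k+1}) we obtain:

  H_0: rank C_0 − rank ∂_1 = 10 − 9 = 1, and the invariant factors of ∂_1 are all 1, so H_0 ≅ Z.
  H_1: rank ker ∂_1 − rank ∂_2 = (30 − 9) − 20 = 1, and ∂_2 has invariant factor 2 > 1, so H_1 ≅ Z ⊕ Z_2.
  H_2: rank ker ∂_2 − rank ∂_3 = (20 − 20) − 0 = 0, and there is no ∂_3, so H_2 ≅ 0.

As a check, the Euler characteristic is 10 − 30 + 20 = 0, which agrees with 1 − 1 + 0 = 0.
(K is a triangulation of the Klein bottle.)

H_0 ≅ Z,  H_1 ≅ Z ⊕ Z_2,  H_2 = 0.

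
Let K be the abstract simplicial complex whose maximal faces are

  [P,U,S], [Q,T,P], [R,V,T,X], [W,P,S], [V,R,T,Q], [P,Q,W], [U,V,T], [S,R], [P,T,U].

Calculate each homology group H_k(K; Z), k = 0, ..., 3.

Fix the vertex order P < Q < R < S < T < U < V < W < X and write every simplex with vertices in increasing order. Then dim K = 3 and the simplices of K are:

  0-simplices (9): P, Q, R, S, T, U, V, W, X
  1-simplices (20): PQ, PS, PT, PU, PW, QR, QT, QV, QW, RS, RT, RV, RX, SU, SW, TU, TV, TX, UV, VX
  2-simplices (13): PQT, PQW, PSU, PSW, PTU, QRT, QRV, QTV, RTV, RTX, RVX, TUV, TVX
  3-simplices (2): QRTV, RTVX

giving chain groups C_0 ≅ Z^9, C_1 ≅ Z^20, C_2 ≅ Z^13, C_3 ≅ Z^2.

Boundary ∂_1: C_1 → C_0 sends each edge [p,q] (with p < q) to q − p.
This gives a 9×20 integer matrix of rank 8; reducing to Smith normal form yields diagonal entries (1,1,1,1,1,1,1,1).

∂_2: C_2 → C_1 sends each 2-simplex [p,q,r] to [q,r] − [p,r] + [p,q]. For instance
  ∂RVX = VX − RX + RV,
  ∂RTX = TX − RX + RT.
The 20×13 boundary matrix has rank 11 and Smith normal form diag(1,1,1,1,1,1,1,1,1,1,1).

The boundary map ∂_3: C_3 → C_2 sends each 3-simplex σ to the alternating sum Σ_i (−1)^i (σ with its i-th vertex removed). For instance
  ∂RTVX = TVX − RVX + RTX − RTV,
  ∂QRTV = RTV − QTV + QRV − QRT.
As a 13×2 matrix over Z this has rank 2, with invariant factors (1,1).

Computing H_k = (kernel of ∂_k) / (image of ∂_{k+1}):

  H_0: rank C_0 − rank ∂_1 = 9 − 8 = 1, and the invariant factors of ∂_1 are all 1, so H_0 ≅ Z.
  H_1: rank ker ∂_1 − rank ∂_2 = (20 − 8) − 11 = 1, and the invariant factors of ∂_2 are all 1, so H_1 ≅ Z.
  H_2: rank ker ∂_2 − rank ∂_3 = (13 − 11) − 2 = 0, and the invariant factors of ∂_3 are all 1, so H_2 ≅ 0.
  H_3: rank ker ∂_3 − rank ∂_4 = (2 − 2) − 0 = 0, and there is no ∂_4, so H_3 ≅ 0.

As a check, the Euler characteristic is 9 − 20 + 13 − 2 = 0, which agrees with 1 − 1 + 0 − 0 = 0.

H_0 = Z,  H_1 = Z,  H_2 = 0,  H_3 = 0.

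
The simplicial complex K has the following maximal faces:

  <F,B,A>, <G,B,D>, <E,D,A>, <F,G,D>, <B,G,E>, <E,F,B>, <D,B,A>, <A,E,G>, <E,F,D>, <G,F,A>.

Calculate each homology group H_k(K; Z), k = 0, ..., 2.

H_0 = Z,  H_1 = Z/2,  H_2 = 0.

K has 6 vertices, 15 edges, 10 triangles.
rank ∂_0 = 0, rank ∂_1 = 5 ⇒ b_0 = 6 − 0 − 5 = 1; all invariant factors of ∂_1 are 1 so no torsion. So H_0 ≅ Z.
rank ∂_1 = 5, rank ∂_2 = 10 ⇒ b_1 = 15 − 5 − 10 = 0; ∂_2 has invariant factor(s) [2] giving torsion. So H_1 ≅ Z/2.
rank ∂_2 = 10, rank ∂_3 = 0 ⇒ b_2 = 10 − 10 − 0 = 0. So H_2 ≅ 0.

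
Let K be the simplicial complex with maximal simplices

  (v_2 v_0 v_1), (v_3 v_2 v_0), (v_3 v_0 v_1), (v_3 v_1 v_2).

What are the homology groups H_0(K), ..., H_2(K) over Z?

H_0 ≅ Z,  H_1 = 0,  H_2 ≅ Z.

Fix the vertex order v_0 < v_1 < v_2 < v_3 and write every simplex with vertices in increasing order. Then dim K = 2 and the simplices of K are:

  0-simplices (4): [v_0], [v_1], [v_2], [v_3]
  1-simplices (6): [v_0,v_1], [v_0,v_2], [v_0,v_3], [v_1,v_2], [v_1,v_3], [v_2,v_3]
  2-simplices (4): [v_0,v_1,v_2], [v_0,v_1,v_3], [v_0,v_2,v_3], [v_1,v_2,v_3]

Hence C_0 ≅ Z^4, C_1 ≅ Z^6, C_2 ≅ Z^4.

Boundary ∂_1: C_1 → C_0 is given by ∂[p,q] = [q] − [p]. For instance
  ∂[v_0,v_2] = [v_2] − [v_0].
As a 4×6 matrix over Z this has rank 3, with invariant factors (1,1,1).

Boundary ∂_2: C_2 → C_1 acts by ∂[p,q,r] = [q,r] − [p,r] + [p,q]. For instance
  ∂[v_0,v_2,v_3] = [v_2,v_3] − [v_0,v_3] + [v_0,v_2],
  ∂[v_1,v_2,v_3] = [v_2,v_3] − [v_1,v_3] + [v_1,v_2].
This gives a 6×4 integer matrix of rank 3; reducing to Smith normal form yields diagonal entries (1,1,1).

Now H_k = ker ∂_k / im ∂_{k+1}, so:

  H_0: rank C_0 − rank ∂_1 = 4 − 3 = 1, and the invariant factors of ∂_1 are all 1, so H_0 ≅ Z.
  H_1: rank ker ∂_1 − rank ∂_2 = (6 − 3) − 3 = 0, and the invariant factors of ∂_2 are all 1, so H_1 ≅ 0.
  H_2: rank ker ∂_2 − rank ∂_3 = (4 − 3) − 0 = 1, and there is no ∂_3, so H_2 ≅ Z.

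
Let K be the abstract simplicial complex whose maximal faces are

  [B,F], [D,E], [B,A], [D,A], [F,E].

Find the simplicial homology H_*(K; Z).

H_0 = Z,  H_1 = Z.

Fix the vertex order A < B < D < E < F and write every simplex with vertices in increasing order. Then dim K = 1 and the simplices of K are:

  0-simplices (5): A, B, D, E, F
  1-simplices (5): AB, AD, BF, DE, EF

so the chain groups are C_0 ≅ Z^5, C_1 ≅ Z^5.

Boundary ∂_1: C_1 → C_0 maps an edge to its endpoints' difference, ∂[p,q] = q − p.
The 5×5 boundary matrix has rank 4 and Smith normal form diag(1,1,1,1).

Now H_k = ker ∂_k / im ∂_{k+1}, so:

  H_0: rank C_0 − rank ∂_1 = 5 − 4 = 1, and the invariant factors of ∂_1 are all 1, so H_0 = Z.
  H_1: rank ker ∂_1 − rank ∂_2 = (5 − 4) − 0 = 1, and there is no ∂_2, so H_1 = Z.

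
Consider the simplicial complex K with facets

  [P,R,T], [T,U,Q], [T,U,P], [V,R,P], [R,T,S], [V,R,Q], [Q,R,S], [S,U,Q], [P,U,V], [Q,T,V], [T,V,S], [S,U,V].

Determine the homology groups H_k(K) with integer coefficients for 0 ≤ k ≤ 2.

Order the vertices as P < Q < R < S < T < U < V. Listing each simplex with vertices in this order, K has dimension 2 with simplices:

  0-simplices (7): P, Q, R, S, T, U, V
  1-simplices (18): PR, PT, PU, PV, QR, QS, QT, QU, QV, RS, RT, RV, ST, SU, SV, TU, TV, UV
  2-simplices (12): PRT, PRV, PTU, PUV, QRS, QRV, QSU, QTU, QTV, RST, STV, SUV

giving chain groups C_0 ≅ Z^7, C_1 ≅ Z^18, C_2 ≅ Z^12.

The boundary map ∂_1: C_1 → C_0 maps an edge to its endpoints' difference, ∂[p,q] = q − p.
The 7×18 boundary matrix has rank 6 and Smith normal form diag(1,1,1,1,1,1).

∂_2: C_2 → C_1 acts by ∂[p,q,r] = [q,r] − [p,r] + [p,q]. For instance
  ∂PTU = TU − PU + PT,
  ∂QTV = TV − QV + QT.
As a 18×12 matrix over Z this has rank 12, with invariant factors (1,1,1,1,1,1,1,1,1,1,1,2).

Computing H_k = (kernel of ∂_k) / (image of ∂_{k+1}):

  H_0: rank C_0 − rank ∂_1 = 7 − 6 = 1, and the invariant factors of ∂_1 are all 1, so H_0 = Z.
  H_1: rank ker ∂_1 − rank ∂_2 = (18 − 6) − 12 = 0, and ∂_2 has invariant factor 2 > 1, so H_1 = Z/2Z.
  H_2: rank ker ∂_2 − rank ∂_3 = (12 − 12) − 0 = 0, and there is no ∂_3, so H_2 = 0.

As a check, the Euler characteristic is 7 − 18 + 12 = 1, which agrees with 1 − 0 + 0 = 1.

H_0 = Z,  H_1 = Z/2Z,  H_2 = 0.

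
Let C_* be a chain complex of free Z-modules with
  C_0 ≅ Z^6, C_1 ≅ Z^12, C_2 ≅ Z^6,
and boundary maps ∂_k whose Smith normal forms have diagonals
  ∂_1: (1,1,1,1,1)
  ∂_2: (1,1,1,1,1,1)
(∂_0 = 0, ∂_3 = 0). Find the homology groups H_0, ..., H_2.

H_0 = Z,  H_1 = Z,  H_2 = 0.

H_0: b_0 = 6 − 0 − 5 = 1; torsion from ∂_1 factors > 1: none. So H_0 = Z.
H_1: b_1 = 12 − 5 − 6 = 1; torsion from ∂_2 factors > 1: none. So H_1 = Z.
H_2: b_2 = 6 − 6 − 0 = 0; torsion from ∂_3 factors > 1: none. So H_2 = 0.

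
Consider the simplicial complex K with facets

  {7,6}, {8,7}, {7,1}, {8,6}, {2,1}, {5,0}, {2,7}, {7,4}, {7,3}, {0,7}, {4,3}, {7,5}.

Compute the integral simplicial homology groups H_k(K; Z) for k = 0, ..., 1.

K has 9 vertices, 12 edges.
rank ∂_0 = 0, rank ∂_1 = 8 ⇒ b_0 = 9 − 0 − 8 = 1; all invariant factors of ∂_1 are 1 so no torsion. So H_0 = Z.
rank ∂_1 = 8, rank ∂_2 = 0 ⇒ b_1 = 12 − 8 − 0 = 4. So H_1 = Z^4.

H_0 ≅ Z,  H_1 ≅ Z^4.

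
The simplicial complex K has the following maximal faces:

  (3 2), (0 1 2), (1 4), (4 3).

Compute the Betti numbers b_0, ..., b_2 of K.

We work with the vertex ordering 0 < 1 < 2 < 3 < 4. The simplices of K, each written with vertices in increasing order, are:

  0-simplices (5): [0], [1], [2], [3], [4]
  1-simplices (6): [0,1], [0,2], [1,2], [1,4], [2,3], [3,4]
  2-simplices (1): [0,1,2]

Hence C_0 ≅ Z^5, C_1 ≅ Z^6, C_2 ≅ Z^1.

∂_1: C_1 → C_0 maps an edge to its endpoints' difference, ∂[p,q] = q − p.
The resulting 5×6 matrix has rank 4, and its Smith normal form has invariant factors (1,1,1,1).

Boundary ∂_2: C_2 → C_1 acts by ∂[p,q,r] = [q,r] − [p,r] + [p,q]. For instance
  ∂[0,1,2] = [1,2] − [0,2] + [0,1].
The 6×1 boundary matrix has rank 1 and Smith normal form diag(1).

Computing H_k = (kernel of ∂_k) / (image of ∂_{k+1}):

  H_0: rank C_0 − rank ∂_1 = 5 − 4 = 1, and the invariant factors of ∂_1 are all 1, so H_0 = Z.
  H_1: rank ker ∂_1 − rank ∂_2 = (6 − 4) − 1 = 1, and the invariant factors of ∂_2 are all 1, so H_1 = Z.
  H_2: rank ker ∂_2 − rank ∂_3 = (1 − 1) − 0 = 0, and there is no ∂_3, so H_2 = 0.

As a check, the Euler characteristic is 5 − 6 + 1 = 0, which agrees with 1 − 1 + 0 = 0.

Hence the Betti numbers are b_0 = 1, b_1 = 1, b_2 = 0.

b_0 = 1, b_1 = 1, b_2 = 0.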